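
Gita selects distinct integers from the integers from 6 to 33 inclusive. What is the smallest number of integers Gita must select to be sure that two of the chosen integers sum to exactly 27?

Group the elements by complementary pair {x, 27−x}: {6,21}, {7,20}, {8,19}, …, giving 8 two-element pairs and 12 integers whose partner 27−x falls outside [6,33].
Treating each of those 20 groups as a pigeonhole, one can pick one integer per group — 20 integers — with no two summing to 27.
The 21st integer lands in an occupied pair, forcing a sum of 27.

21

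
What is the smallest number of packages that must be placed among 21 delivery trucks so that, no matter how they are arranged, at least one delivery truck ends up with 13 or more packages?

With 252 packages one could put exactly 12 in each of the 21 delivery trucks, and no delivery truck would reach 13.
One more package must land in a delivery truck that already has 12, giving it 13.
So 21 × 12 + 1 = 253 packages are required.

253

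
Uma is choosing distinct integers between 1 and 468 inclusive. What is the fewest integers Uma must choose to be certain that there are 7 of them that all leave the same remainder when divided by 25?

The 25 residue classes mod 25 are the pigeonholes.
With 150 integers one could put 6 in each residue class and have no class reach 7.
The 151st integer pushes some class to 7, so 25·6 + 1 = 151.

151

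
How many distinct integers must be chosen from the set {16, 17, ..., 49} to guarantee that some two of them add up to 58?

A set avoiding the sum 58 can contain at most one of each pair {x, 58−x}, plus the 8 elements whose complement lies outside the range or equal to its own complement.
The integers 29, …, 49 (21 of them) are such a set: any two sum to at least 29+30 = 59 > 58.
Any 22nd integer completes one of the 13 pairs, so 22 choices force a sum of 58.

22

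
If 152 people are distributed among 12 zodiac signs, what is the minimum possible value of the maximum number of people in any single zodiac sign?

By pigeonhole, the 12 zodiac signs are the holes and the 152 people are the pigeons.
If every zodiac sign held at most 12 people, the total would be at most 12 × 12 = 144, which is less than 152.
So some zodiac sign holds at least ⌈152/12⌉ = 13 people.

13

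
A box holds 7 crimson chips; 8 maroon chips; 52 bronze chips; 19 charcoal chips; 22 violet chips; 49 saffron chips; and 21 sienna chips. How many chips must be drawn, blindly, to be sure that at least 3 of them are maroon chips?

173

In the worst case for collecting maroon chips, every non-maroon chip comes out first.
There are 7 + 52 + 19 + 22 + 49 + 21 = 170 non-maroon chips altogether.
After those, each further chip must be maroon, so 170 + 3 = 173 draws guarantee 3 maroon chips.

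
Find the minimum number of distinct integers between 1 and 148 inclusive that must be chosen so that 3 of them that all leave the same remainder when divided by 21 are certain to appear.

43

By pigeonhole, the 21 residue classes mod 21 are the pigeonholes.
With 42 integers one could put 2 in each residue class and have no class reach 3.
The 43rd integer pushes some class to 3, so 21·2 + 1 = 43.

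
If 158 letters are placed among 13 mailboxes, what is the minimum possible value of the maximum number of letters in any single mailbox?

13

Pigeonhole: the 13 mailboxes are the holes and the 158 letters are the pigeons.
If every mailbox held at most 12 letters, the total would be at most 13 × 12 = 156, which is less than 158.
So some mailbox holds at least ⌈158/13⌉ = 13 letters.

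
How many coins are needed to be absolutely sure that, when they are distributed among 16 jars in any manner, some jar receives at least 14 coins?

209

With 208 coins one could put exactly 13 in each of the 16 jars, and no jar would reach 14.
One more coin must land in a jar that already has 13, giving it 14.
So 16 × 13 + 1 = 209 coins are required.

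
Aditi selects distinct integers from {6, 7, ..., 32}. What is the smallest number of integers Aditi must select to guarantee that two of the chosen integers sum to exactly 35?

16

A set avoiding the sum 35 can contain at most one of each pair {x, 35−x}, plus the 3 elements whose complement lies outside the range.
The integers 18, …, 32 (15 of them) are such a set: any two sum to at least 18+19 = 37 > 35.
Any 16th integer completes one of the 12 pairs, so 16 choices force a sum of 35.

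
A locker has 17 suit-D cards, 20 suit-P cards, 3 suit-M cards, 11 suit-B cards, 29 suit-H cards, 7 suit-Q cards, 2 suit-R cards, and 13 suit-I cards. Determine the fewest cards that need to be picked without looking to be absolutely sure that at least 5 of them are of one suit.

The 8 suits are the holes; the cards drawn are the pigeons.
To avoid 5 of any one suit, the worst case takes at most 4 of each suit, or every card of a suit that has fewer than 4.
That gives 4 + 4 + 3 + 4 + 4 + 4 + 2 + 4 = 29 cards with no suit reaching 5.
The next card forces some suit to 5, so 29 + 1 = 30.

30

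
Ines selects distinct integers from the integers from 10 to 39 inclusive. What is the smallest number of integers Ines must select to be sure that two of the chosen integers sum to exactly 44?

19

A set avoiding the sum 44 can contain at most one of each pair {x, 44−x}, plus the 6 elements whose complement lies outside the range or equal to its own complement.
The integers 22, …, 39 (18 of them) are such a set: any two sum to at least 22+23 = 45 > 44.
Any 19th integer completes one of the 12 pairs, so 19 choices force a sum of 44.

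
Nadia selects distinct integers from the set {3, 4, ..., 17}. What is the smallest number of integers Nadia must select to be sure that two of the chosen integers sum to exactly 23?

Two chosen integers sum to 23 exactly when both halves of some pair {x, 23−x} with 6 ≤ x ≤ 23−x ≤ 17 are chosen — 6 such pairs.
The remaining 3 elements (those with no distinct partner in range) can never complete a 23-sum, so the worst case takes all of them and one from each pair: 3 + 6 = 9.
The 10th integer has to be the second member of some pair, so 9 + 1 = 10.

10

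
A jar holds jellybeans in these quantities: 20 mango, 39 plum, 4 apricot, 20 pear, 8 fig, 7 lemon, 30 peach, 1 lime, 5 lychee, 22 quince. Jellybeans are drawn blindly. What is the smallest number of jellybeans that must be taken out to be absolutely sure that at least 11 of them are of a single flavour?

Pigeonhole: put each drawn jellybean into a box by flavour. The largest draw with every box below 11 takes min(count, 10) from each flavour; flavours with fewer than 10 contribute all they have.
Σ min(cᵢ, 10) = 10 + 10 + 4 + 10 + 8 + 7 + 10 + 1 + 5 + 10 = 75.
Draw number 75 + 1 = 76 must push one box to 11.

76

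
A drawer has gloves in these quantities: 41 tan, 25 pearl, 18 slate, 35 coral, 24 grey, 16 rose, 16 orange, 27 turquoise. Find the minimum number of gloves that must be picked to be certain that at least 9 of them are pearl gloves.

In the worst case for collecting pearl gloves, every non-pearl glove comes out first.
There are 41 + 18 + 35 + 24 + 16 + 16 + 27 = 177 non-pearl gloves altogether.
After those, each further glove must be pearl, so 177 + 9 = 186 draws guarantee 9 pearl gloves.

186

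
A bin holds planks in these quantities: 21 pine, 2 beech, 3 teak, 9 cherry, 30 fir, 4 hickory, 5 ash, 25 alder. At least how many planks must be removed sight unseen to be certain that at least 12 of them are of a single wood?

57

Put each drawn plank into a box by wood. The largest draw with every box below 12 takes min(count, 11) from each wood; woods with fewer than 11 contribute all they have.
Σ min(cᵢ, 11) = 11 + 2 + 3 + 9 + 11 + 4 + 5 + 11 = 56.
Draw number 56 + 1 = 57 must push one box to 12.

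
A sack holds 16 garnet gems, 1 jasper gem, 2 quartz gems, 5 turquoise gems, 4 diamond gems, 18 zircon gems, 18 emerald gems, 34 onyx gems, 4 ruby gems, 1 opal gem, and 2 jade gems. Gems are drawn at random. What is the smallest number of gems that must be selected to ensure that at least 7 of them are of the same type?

44

Pigeonhole: the 11 types are the holes; the gems drawn are the pigeons.
To avoid 7 of any one type, the worst case takes at most 6 of each type, or every gem of a type that has fewer than 6.
That gives 6 + 1 + 2 + 5 + 4 + 6 + 6 + 6 + 4 + 1 + 2 = 43 gems with no type reaching 7.
The next gem forces some type to 7, so 43 + 1 = 44.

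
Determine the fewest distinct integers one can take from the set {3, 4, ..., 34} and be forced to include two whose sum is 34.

19

Two chosen integers sum to 34 exactly when both halves of some pair {x, 34−x} with 3 ≤ x ≤ 34−x ≤ 31 are chosen — 14 such pairs.
The remaining 4 elements (those with no distinct partner in range) can never complete a 34-sum, so the worst case takes all of them and one from each pair: 4 + 14 = 18.
The 19th integer has to be the second member of some pair, so 18 + 1 = 19.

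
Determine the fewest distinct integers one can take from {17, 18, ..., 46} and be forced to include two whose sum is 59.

18

Group the elements by complementary pair {x, 59−x}: {17,42}, {18,41}, {19,40}, …, giving 13 two-element pairs and 4 integers whose partner 59−x falls outside [17,46].
Treating each of those 17 groups as a pigeonhole, one can pick one integer per group — 17 integers — with no two summing to 59.
The 18th integer lands in an occupied pair, forcing a sum of 59.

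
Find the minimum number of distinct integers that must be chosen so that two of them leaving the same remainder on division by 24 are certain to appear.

By pigeonhole, the 24 residue classes mod 24 are the pigeonholes.
With 24 integers one could put 1 in each residue class and have no class reach 2.
The 25th integer pushes some class to 2, so 24·1 + 1 = 25.

25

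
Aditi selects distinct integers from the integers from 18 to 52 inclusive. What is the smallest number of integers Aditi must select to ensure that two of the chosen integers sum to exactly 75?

21

Two chosen integers sum to 75 exactly when both halves of some pair {x, 75−x} with 23 ≤ x ≤ 75−x ≤ 52 are chosen — 15 such pairs.
The remaining 5 elements (those with no distinct partner in range) can never complete a 75-sum, so the worst case takes all of them and one from each pair: 5 + 15 = 20.
Pigeonhole: the 21st integer has to be the second member of some pair, so 20 + 1 = 21.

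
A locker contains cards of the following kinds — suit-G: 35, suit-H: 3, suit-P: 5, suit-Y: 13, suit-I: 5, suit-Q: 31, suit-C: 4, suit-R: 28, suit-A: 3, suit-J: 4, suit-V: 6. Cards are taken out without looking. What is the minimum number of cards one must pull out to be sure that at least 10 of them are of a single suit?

67

By the pigeonhole principle, the 11 suits are the holes; the cards drawn are the pigeons.
To avoid 10 of any one suit, the worst case takes at most 9 of each suit, or every card of a suit that has fewer than 9.
That gives 9 + 3 + 5 + 9 + 5 + 9 + 4 + 9 + 3 + 4 + 6 = 66 cards with no suit reaching 10.
The next card forces some suit to 10, so 66 + 1 = 67.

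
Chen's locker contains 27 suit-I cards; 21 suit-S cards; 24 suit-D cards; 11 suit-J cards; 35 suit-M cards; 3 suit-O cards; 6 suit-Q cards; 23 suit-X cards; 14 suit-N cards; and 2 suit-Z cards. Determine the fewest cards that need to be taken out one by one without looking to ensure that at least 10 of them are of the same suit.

75

By pigeonhole, the 10 suits are the holes; the cards drawn are the pigeons.
To avoid 10 of any one suit, the worst case takes at most 9 of each suit, or every card of a suit that has fewer than 9.
That gives 9 + 9 + 9 + 9 + 9 + 3 + 6 + 9 + 9 + 2 = 74 cards with no suit reaching 10.
The next card forces some suit to 10, so 74 + 1 = 75.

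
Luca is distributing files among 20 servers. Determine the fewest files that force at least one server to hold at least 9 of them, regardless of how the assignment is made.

161

With 160 files one could put exactly 8 in each of the 20 servers, and no server would reach 9.
One more file must land in a server that already has 8, giving it 9.
So 20 × 8 + 1 = 161 files are required.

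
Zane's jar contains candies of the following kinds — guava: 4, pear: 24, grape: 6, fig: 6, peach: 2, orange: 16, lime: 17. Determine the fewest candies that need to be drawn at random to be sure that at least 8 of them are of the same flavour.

40

An adversary could hand out at most 7 candies per flavour (4 flavours run out sooner): 4 + 7 + 6 + 6 + 2 + 7 + 7 = 39 candies and still no flavour has 8.
Pigeonhole: one more candy lands in a flavour already at 7, so 40 draws are enough and 39 are not.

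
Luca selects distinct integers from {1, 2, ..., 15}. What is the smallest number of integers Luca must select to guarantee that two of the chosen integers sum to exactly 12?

11

Two chosen integers sum to 12 exactly when both halves of some pair {x, 12−x} with 1 ≤ x ≤ 12−x ≤ 11 are chosen — 5 such pairs.
The remaining 5 elements (those with no distinct partner in range) can never complete a 12-sum, so the worst case takes all of them and one from each pair: 5 + 5 = 10.
By pigeonhole, the 11th integer has to be the second member of some pair, so 10 + 1 = 11.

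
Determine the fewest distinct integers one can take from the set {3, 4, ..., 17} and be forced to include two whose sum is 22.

A set avoiding the sum 22 can contain at most one of each pair {x, 22−x}, plus the 3 elements whose complement lies outside the range or equal to its own complement.
The integers 3, …, 11 (9 of them) are such a set: any two sum to at least 3+4 = 7 and at most 10+11 = 21 < 22.
By pigeonhole, any 10th integer completes one of the 6 pairs, so 10 choices force a sum of 22.

10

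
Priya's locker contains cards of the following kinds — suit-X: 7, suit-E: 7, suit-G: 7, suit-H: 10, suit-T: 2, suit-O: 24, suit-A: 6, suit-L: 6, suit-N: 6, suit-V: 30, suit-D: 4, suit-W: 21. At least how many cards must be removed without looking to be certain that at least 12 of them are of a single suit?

Put each drawn card into a box by suit. The largest draw with every box below 12 takes min(count, 11) from each suit; suits with fewer than 11 contribute all they have.
Σ min(cᵢ, 11) = 7 + 7 + 7 + 10 + 2 + 11 + 6 + 6 + 6 + 11 + 4 + 11 = 88.
Draw number 88 + 1 = 89 must push one box to 12.

89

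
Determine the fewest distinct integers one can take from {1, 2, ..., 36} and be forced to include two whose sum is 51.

Two chosen integers sum to 51 exactly when both halves of some pair {x, 51−x} with 15 ≤ x ≤ 51−x ≤ 36 are chosen — 11 such pairs.
The remaining 14 elements (those with no distinct partner in range) can never complete a 51-sum, so the worst case takes all of them and one from each pair: 14 + 11 = 25.
The 26th integer has to be the second member of some pair, so 25 + 1 = 26.

26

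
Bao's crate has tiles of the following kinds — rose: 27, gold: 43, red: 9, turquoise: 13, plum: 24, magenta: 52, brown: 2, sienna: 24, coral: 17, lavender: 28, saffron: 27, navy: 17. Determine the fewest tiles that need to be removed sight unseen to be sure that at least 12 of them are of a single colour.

122

By the pigeonhole principle, the 12 colours are the holes; the tiles drawn are the pigeons.
To avoid 12 of any one colour, the worst case takes at most 11 of each colour, or every tile of a colour that has fewer than 11.
That gives 11 + 11 + 9 + 11 + 11 + 11 + 2 + 11 + 11 + 11 + 11 + 11 = 121 tiles with no colour reaching 12.
The next tile forces some colour to 12, so 121 + 1 = 122.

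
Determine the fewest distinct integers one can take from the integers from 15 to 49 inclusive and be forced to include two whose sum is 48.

27

A set avoiding the sum 48 can contain at most one of each pair {x, 48−x}, plus the 17 elements whose complement lies outside the range or equal to its own complement.
The integers 24, …, 49 (26 of them) are such a set: any two sum to at least 24+25 = 49 > 48.
By pigeonhole, any 27th integer completes one of the 9 pairs, so 27 choices force a sum of 48.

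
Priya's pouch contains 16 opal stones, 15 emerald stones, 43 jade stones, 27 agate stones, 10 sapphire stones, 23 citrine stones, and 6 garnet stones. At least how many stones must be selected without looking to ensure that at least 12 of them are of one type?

The 7 types are the holes; the stones drawn are the pigeons.
To avoid 12 of any one type, the worst case takes at most 11 of each type, or every stone of a type that has fewer than 11.
That gives 11 + 11 + 11 + 11 + 10 + 11 + 6 = 71 stones with no type reaching 12.
The next stone forces some type to 12, so 71 + 1 = 72.

72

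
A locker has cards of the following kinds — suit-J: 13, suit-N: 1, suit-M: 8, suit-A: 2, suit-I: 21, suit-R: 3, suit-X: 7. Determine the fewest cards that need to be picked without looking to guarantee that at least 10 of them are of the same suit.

The 7 suits are the holes; the cards drawn are the pigeons.
To avoid 10 of any one suit, the worst case takes at most 9 of each suit, or every card of a suit that has fewer than 9.
That gives 9 + 1 + 8 + 2 + 9 + 3 + 7 = 39 cards with no suit reaching 10.
The next card forces some suit to 10, so 39 + 1 = 40.

40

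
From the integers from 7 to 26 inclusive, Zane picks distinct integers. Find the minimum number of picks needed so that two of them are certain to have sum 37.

Group the elements by complementary pair {x, 37−x}: {11,26}, {12,25}, {13,24}, …, giving 8 two-element pairs and 4 integers whose partner 37−x falls outside [7,26].
By the pigeonhole principle, treating each of those 12 groups as a pigeonhole, one can pick one integer per group — 12 integers — with no two summing to 37.
The 13th integer lands in an occupied pair, forcing a sum of 37.

13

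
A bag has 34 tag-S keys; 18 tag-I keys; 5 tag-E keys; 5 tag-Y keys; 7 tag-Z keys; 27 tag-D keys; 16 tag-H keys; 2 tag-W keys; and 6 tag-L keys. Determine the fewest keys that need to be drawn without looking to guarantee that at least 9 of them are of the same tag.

By pigeonhole, the 9 tags are the holes; the keys drawn are the pigeons.
To avoid 9 of any one tag, the worst case takes at most 8 of each tag, or every key of a tag that has fewer than 8.
That gives 8 + 8 + 5 + 5 + 7 + 8 + 8 + 2 + 6 = 57 keys with no tag reaching 9.
The next key forces some tag to 9, so 57 + 1 = 58.

58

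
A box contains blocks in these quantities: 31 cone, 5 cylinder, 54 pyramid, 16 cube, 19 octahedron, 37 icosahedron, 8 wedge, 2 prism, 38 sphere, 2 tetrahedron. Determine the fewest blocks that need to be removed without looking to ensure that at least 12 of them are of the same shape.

84

By pigeonhole, the 10 shapes are the holes; the blocks drawn are the pigeons.
To avoid 12 of any one shape, the worst case takes at most 11 of each shape, or every block of a shape that has fewer than 11.
That gives 11 + 5 + 11 + 11 + 11 + 11 + 8 + 2 + 11 + 2 = 83 blocks with no shape reaching 12.
The next block forces some shape to 12, so 83 + 1 = 84.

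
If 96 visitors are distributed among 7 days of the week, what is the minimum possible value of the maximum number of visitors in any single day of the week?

14

The 7 days of the week are the holes and the 96 visitors are the pigeons.
If every day of the week held at most 13 visitors, the total would be at most 7 × 13 = 91, which is less than 96.
So some day of the week holds at least ⌈96/7⌉ = 14 visitors.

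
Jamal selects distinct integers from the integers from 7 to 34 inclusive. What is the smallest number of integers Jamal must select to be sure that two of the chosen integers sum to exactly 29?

A set avoiding the sum 29 can contain at most one of each pair {x, 29−x}, plus the 12 elements whose complement lies outside the range.
The integers 15, …, 34 (20 of them) are such a set: any two sum to at least 15+16 = 31 > 29.
By the pigeonhole principle, any 21st integer completes one of the 8 pairs, so 21 choices force a sum of 29.

21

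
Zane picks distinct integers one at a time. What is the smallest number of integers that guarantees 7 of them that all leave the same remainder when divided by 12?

73

Pigeonhole: the 12 residue classes mod 12 are the pigeonholes.
With 72 integers one could put 6 in each residue class and have no class reach 7.
The 73rd integer pushes some class to 7, so 12·6 + 1 = 73.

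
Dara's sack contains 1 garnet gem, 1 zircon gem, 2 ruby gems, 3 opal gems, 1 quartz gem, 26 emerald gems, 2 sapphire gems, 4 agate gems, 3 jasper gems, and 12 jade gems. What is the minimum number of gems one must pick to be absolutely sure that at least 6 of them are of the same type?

Put each drawn gem into a box by type. The largest draw with every box below 6 takes min(count, 5) from each type; types with fewer than 5 contribute all they have.
Σ min(cᵢ, 5) = 1 + 1 + 2 + 3 + 1 + 5 + 2 + 4 + 3 + 5 = 27.
Draw number 27 + 1 = 28 must push one box to 6.

28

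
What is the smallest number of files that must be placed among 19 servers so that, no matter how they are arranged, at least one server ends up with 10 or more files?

With 171 files one could put exactly 9 in each of the 19 servers, and no server would reach 10.
One more file must land in a server that already has 9, giving it 10.
So 19 × 9 + 1 = 172 files are required.

172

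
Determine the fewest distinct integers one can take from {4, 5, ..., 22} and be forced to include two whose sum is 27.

11

A set avoiding the sum 27 can contain at most one of each pair {x, 27−x}, plus the 1 element whose complement lies outside the range.
The integers 4, …, 13 (10 of them) are such a set: any two sum to at least 4+5 = 9 and at most 12+13 = 25 < 27.
Any 11th integer completes one of the 9 pairs, so 11 choices force a sum of 27.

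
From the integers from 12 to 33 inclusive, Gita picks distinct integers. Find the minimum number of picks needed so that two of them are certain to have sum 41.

A set avoiding the sum 41 can contain at most one of each pair {x, 41−x}, plus the 4 elements whose complement lies outside the range.
The integers 21, …, 33 (13 of them) are such a set: any two sum to at least 21+22 = 43 > 41.
Pigeonhole: any 14th integer completes one of the 9 pairs, so 14 choices force a sum of 41.

14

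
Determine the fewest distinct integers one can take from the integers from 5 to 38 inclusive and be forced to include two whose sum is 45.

A set avoiding the sum 45 can contain at most one of each pair {x, 45−x}, plus the 2 elements whose complement lies outside the range.
The integers 5, …, 22 (18 of them) are such a set: any two sum to at least 5+6 = 11 and at most 21+22 = 43 < 45.
Any 19th integer completes one of the 16 pairs, so 19 choices force a sum of 45.

19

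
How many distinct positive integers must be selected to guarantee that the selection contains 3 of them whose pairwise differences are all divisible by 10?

Integers whose pairwise differences are multiples of 10 are exactly those sharing a remainder mod 10. The 10 residue classes mod 10 are the pigeonholes.
With 20 integers one could put 2 in each residue class and have no class reach 3.
The 21st integer pushes some class to 3, so 10·2 + 1 = 21.

21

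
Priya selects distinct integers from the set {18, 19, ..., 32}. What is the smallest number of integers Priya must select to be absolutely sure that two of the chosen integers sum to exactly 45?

Group the elements by complementary pair {x, 45−x}: {18,27}, {19,26}, {20,25}, …, giving 5 two-element pairs and 5 integers whose partner 45−x falls outside [18,32].
Treating each of those 10 groups as a pigeonhole, one can pick one integer per group — 10 integers — with no two summing to 45.
The 11th integer lands in an occupied pair, forcing a sum of 45.

11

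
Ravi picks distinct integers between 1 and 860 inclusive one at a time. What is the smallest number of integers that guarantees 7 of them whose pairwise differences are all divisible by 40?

Integers whose pairwise differences are multiples of 40 are exactly those sharing a remainder mod 40. The 40 residue classes mod 40 are the pigeonholes.
With 240 integers one could put 6 in each residue class and have no class reach 7.
The 241st integer pushes some class to 7, so 40·6 + 1 = 241.

241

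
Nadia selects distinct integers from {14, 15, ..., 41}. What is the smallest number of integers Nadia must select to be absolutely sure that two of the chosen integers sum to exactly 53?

A set avoiding the sum 53 can contain at most one of each pair {x, 53−x}, plus the 2 elements whose complement lies outside the range.
The integers 27, …, 41 (15 of them) are such a set: any two sum to at least 27+28 = 55 > 53.
Any 16th integer completes one of the 13 pairs, so 16 choices force a sum of 53.

16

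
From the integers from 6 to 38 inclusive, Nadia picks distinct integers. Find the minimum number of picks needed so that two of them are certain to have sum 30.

25

A set avoiding the sum 30 can contain at most one of each pair {x, 30−x}, plus the 15 elements whose complement lies outside the range or equal to its own complement.
The integers 15, …, 38 (24 of them) are such a set: any two sum to at least 15+16 = 31 > 30.
Any 25th integer completes one of the 9 pairs, so 25 choices force a sum of 30.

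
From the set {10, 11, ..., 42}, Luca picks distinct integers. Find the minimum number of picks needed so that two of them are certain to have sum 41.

A set avoiding the sum 41 can contain at most one of each pair {x, 41−x}, plus the 11 elements whose complement lies outside the range.
The integers 21, …, 42 (22 of them) are such a set: any two sum to at least 21+22 = 43 > 41.
Pigeonhole: any 23rd integer completes one of the 11 pairs, so 23 choices force a sum of 41.

23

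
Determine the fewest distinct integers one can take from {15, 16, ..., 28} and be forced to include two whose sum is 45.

A set avoiding the sum 45 can contain at most one of each pair {x, 45−x}, plus the 2 elements whose complement lies outside the range.
The integers 15, …, 22 (8 of them) are such a set: any two sum to at least 15+16 = 31 and at most 21+22 = 43 < 45.
Pigeonhole: any 9th integer completes one of the 6 pairs, so 9 choices force a sum of 45.

9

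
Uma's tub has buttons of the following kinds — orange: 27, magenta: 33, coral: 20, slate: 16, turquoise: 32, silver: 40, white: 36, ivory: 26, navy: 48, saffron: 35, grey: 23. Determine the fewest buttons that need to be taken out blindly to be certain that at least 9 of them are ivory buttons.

319

In the worst case for collecting ivory buttons, every non-ivory button comes out first.
There are 27 + 33 + 20 + 16 + 32 + 40 + 36 + 48 + 35 + 23 = 310 non-ivory buttons altogether.
After those, each further button must be ivory, so 310 + 9 = 319 draws guarantee 9 ivory buttons.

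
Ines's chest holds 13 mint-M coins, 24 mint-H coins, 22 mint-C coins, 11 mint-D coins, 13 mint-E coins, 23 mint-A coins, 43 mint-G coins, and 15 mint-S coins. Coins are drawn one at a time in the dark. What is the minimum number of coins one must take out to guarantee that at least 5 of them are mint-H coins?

In the worst case for collecting mint-H coins, every non-mint-H coin comes out first.
There are 13 + 22 + 11 + 13 + 23 + 43 + 15 = 140 non-mint-H coins altogether.
After those, each further coin must be mint-H, so 140 + 5 = 145 draws guarantee 5 mint-H coins.

145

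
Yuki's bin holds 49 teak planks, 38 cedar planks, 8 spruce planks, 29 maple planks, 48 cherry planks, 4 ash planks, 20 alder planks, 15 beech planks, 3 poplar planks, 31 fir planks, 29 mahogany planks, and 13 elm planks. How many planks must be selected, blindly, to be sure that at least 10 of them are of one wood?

97

By the pigeonhole principle, put each drawn plank into a box by wood. The largest draw with every box below 10 takes min(count, 9) from each wood; woods with fewer than 9 contribute all they have.
Σ min(cᵢ, 9) = 9 + 9 + 8 + 9 + 9 + 4 + 9 + 9 + 3 + 9 + 9 + 9 = 96.
Draw number 96 + 1 = 97 must push one box to 10.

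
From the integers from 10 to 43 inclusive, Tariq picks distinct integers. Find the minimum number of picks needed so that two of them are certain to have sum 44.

23

Two chosen integers sum to 44 exactly when both halves of some pair {x, 44−x} with 10 ≤ x ≤ 44−x ≤ 34 are chosen — 12 such pairs.
The remaining 10 elements (those with no distinct partner in range) can never complete a 44-sum, so the worst case takes all of them and one from each pair: 10 + 12 = 22.
By pigeonhole, the 23rd integer has to be the second member of some pair, so 22 + 1 = 23.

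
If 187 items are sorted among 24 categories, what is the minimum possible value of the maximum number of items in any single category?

8

The 24 categories are the holes and the 187 items are the pigeons.
If every category held at most 7 items, the total would be at most 24 × 7 = 168, which is less than 187.
So some category holds at least ⌈187/24⌉ = 8 items.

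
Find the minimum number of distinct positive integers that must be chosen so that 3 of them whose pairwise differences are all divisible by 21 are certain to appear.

43

Integers whose pairwise differences are multiples of 21 are exactly those sharing a remainder mod 21. By pigeonhole, the 21 residue classes mod 21 are the pigeonholes.
With 42 integers one could put 2 in each residue class and have no class reach 3.
The 43rd integer pushes some class to 3, so 21·2 + 1 = 43.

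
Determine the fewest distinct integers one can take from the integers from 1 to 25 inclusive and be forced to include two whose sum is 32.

17

Group the elements by complementary pair {x, 32−x}: {7,25}, {8,24}, {9,23}, …, giving 9 two-element pairs, the single value 16 (it cannot pair with itself since the integers are distinct), and 6 integers whose partner 32−x falls outside [1,25].
Pigeonhole: treating each of those 16 groups as a pigeonhole, one can pick one integer per group — 16 integers — with no two summing to 32.
The 17th integer lands in an occupied pair, forcing a sum of 32.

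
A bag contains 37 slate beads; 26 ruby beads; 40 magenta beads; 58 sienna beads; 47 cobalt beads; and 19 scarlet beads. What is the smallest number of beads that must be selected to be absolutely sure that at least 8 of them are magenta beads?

In the worst case for collecting magenta beads, every non-magenta bead comes out first.
There are 37 + 26 + 58 + 47 + 19 = 187 non-magenta beads altogether.
After those, each further bead must be magenta, so 187 + 8 = 195 draws guarantee 8 magenta beads.

195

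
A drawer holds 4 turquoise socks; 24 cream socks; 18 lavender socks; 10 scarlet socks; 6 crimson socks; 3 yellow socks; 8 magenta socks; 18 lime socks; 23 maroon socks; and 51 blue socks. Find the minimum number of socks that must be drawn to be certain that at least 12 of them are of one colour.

87

By pigeonhole, the 10 colours are the holes; the socks drawn are the pigeons.
To avoid 12 of any one colour, the worst case takes at most 11 of each colour, or every sock of a colour that has fewer than 11.
That gives 4 + 11 + 11 + 10 + 6 + 3 + 8 + 11 + 11 + 11 = 86 socks with no colour reaching 12.
The next sock forces some colour to 12, so 86 + 1 = 87.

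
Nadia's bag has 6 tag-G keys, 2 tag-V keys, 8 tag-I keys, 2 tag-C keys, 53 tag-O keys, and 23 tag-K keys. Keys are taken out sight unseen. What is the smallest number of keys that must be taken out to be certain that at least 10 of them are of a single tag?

37

By the pigeonhole principle, put each drawn key into a box by tag. The largest draw with every box below 10 takes min(count, 9) from each tag; tags with fewer than 9 contribute all they have.
Σ min(cᵢ, 9) = 6 + 2 + 8 + 2 + 9 + 9 = 36.
Draw number 36 + 1 = 37 must push one box to 10.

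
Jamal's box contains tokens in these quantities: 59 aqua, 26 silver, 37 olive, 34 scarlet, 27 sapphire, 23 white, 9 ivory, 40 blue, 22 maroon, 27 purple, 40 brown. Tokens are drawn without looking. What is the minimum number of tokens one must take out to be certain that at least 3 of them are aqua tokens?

288

In the worst case for collecting aqua tokens, every non-aqua token comes out first.
There are 26 + 37 + 34 + 27 + 23 + 9 + 40 + 22 + 27 + 40 = 285 non-aqua tokens altogether.
After those, each further token must be aqua, so 285 + 3 = 288 draws guarantee 3 aqua tokens.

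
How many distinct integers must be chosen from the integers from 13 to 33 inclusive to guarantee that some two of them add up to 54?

Two chosen integers sum to 54 exactly when both halves of some pair {x, 54−x} with 21 ≤ x ≤ 54−x ≤ 33 are chosen — 6 such pairs.
The remaining 9 elements (those with no distinct partner in range) can never complete a 54-sum, so the worst case takes all of them and one from each pair: 9 + 6 = 15.
The 16th integer has to be the second member of some pair, so 15 + 1 = 16.

16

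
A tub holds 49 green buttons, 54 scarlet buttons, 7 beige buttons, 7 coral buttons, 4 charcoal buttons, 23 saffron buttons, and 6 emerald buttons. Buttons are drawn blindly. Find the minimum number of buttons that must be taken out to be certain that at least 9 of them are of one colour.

The 7 colours are the holes; the buttons drawn are the pigeons.
To avoid 9 of any one colour, the worst case takes at most 8 of each colour, or every button of a colour that has fewer than 8.
That gives 8 + 8 + 7 + 7 + 4 + 8 + 6 = 48 buttons with no colour reaching 9.
The next button forces some colour to 9, so 48 + 1 = 49.

49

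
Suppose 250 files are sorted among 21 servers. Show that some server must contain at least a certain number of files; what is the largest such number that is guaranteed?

12

The 21 servers are the holes and the 250 files are the pigeons.
If every server held at most 11 files, the total would be at most 21 × 11 = 231, which is less than 250.
So some server holds at least ⌈250/21⌉ = 12 files.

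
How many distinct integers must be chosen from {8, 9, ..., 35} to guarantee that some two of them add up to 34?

20

Two chosen integers sum to 34 exactly when both halves of some pair {x, 34−x} with 8 ≤ x ≤ 34−x ≤ 26 are chosen — 9 such pairs.
The remaining 10 elements (those with no distinct partner in range) can never complete a 34-sum, so the worst case takes all of them and one from each pair: 10 + 9 = 19.
The 20th integer has to be the second member of some pair, so 19 + 1 = 20.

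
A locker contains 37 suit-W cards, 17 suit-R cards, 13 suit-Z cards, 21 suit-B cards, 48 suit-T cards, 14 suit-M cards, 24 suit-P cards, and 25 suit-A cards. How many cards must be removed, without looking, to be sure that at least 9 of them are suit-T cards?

In the worst case for collecting suit-T cards, every non-suit-T card comes out first.
There are 37 + 17 + 13 + 21 + 14 + 24 + 25 = 151 non-suit-T cards altogether.
After those, each further card must be suit-T, so 151 + 9 = 160 draws guarantee 9 suit-T cards.

160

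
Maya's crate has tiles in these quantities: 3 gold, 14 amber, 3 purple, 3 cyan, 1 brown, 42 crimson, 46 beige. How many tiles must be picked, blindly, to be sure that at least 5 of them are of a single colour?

An adversary could hand out at most 4 tiles per colour (4 colours run out sooner): 3 + 4 + 3 + 3 + 1 + 4 + 4 = 22 tiles and still no colour has 5.
One more tile lands in a colour already at 4, so 23 draws are enough and 22 are not.

23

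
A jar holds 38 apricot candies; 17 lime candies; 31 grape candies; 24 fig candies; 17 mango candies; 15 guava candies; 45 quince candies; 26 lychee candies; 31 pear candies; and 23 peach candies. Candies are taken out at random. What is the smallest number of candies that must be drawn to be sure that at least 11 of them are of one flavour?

101

The 10 flavours are the holes; the candies drawn are the pigeons.
To avoid 11 of any one flavour, the worst case takes at most 10 of each flavour.
That gives 10 + 10 + 10 + 10 + 10 + 10 + 10 + 10 + 10 + 10 = 100 candies with no flavour reaching 11.
The next candy forces some flavour to 11, so 100 + 1 = 101.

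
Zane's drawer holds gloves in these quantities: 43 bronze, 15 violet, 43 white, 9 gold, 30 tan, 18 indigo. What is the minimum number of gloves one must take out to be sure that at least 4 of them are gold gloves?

153

In the worst case for collecting gold gloves, every non-gold glove comes out first.
There are 43 + 15 + 43 + 30 + 18 = 149 non-gold gloves altogether.
After those, each further glove must be gold, so 149 + 4 = 153 draws guarantee 4 gold gloves.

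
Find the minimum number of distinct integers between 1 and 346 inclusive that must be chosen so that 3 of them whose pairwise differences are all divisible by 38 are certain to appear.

77

Integers whose pairwise differences are multiples of 38 are exactly those sharing a remainder mod 38. By the pigeonhole principle, the 38 residue classes mod 38 are the pigeonholes.
With 76 integers one could put 2 in each residue class and have no class reach 3.
The 77th integer pushes some class to 3, so 38·2 + 1 = 77.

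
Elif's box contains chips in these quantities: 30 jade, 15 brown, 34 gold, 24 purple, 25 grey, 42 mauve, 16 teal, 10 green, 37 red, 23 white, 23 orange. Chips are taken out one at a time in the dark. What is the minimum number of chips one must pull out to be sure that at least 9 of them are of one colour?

89

By the pigeonhole principle, the 11 colours are the holes; the chips drawn are the pigeons.
To avoid 9 of any one colour, the worst case takes at most 8 of each colour.
That gives 8 + 8 + 8 + 8 + 8 + 8 + 8 + 8 + 8 + 8 + 8 = 88 chips with no colour reaching 9.
The next chip forces some colour to 9, so 88 + 1 = 89.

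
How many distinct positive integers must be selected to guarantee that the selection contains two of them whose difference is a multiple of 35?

36

Integers whose pairwise differences are multiples of 35 are exactly those sharing a remainder mod 35. By pigeonhole, the 35 residue classes mod 35 are the pigeonholes.
With 35 integers one could put 1 in each residue class and have no class reach 2.
The 36th integer pushes some class to 2, so 35·1 + 1 = 36.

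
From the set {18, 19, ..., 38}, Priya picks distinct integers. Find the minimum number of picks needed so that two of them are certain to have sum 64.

16

A set avoiding the sum 64 can contain at most one of each pair {x, 64−x}, plus the 9 elements whose complement lies outside the range or equal to its own complement.
The integers 18, …, 32 (15 of them) are such a set: any two sum to at least 18+19 = 37 and at most 31+32 = 63 < 64.
By the pigeonhole principle, any 16th integer completes one of the 6 pairs, so 16 choices force a sum of 64.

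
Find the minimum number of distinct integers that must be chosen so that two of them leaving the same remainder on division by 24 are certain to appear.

25

The 24 residue classes mod 24 are the pigeonholes.
With 24 integers one could put 1 in each residue class and have no class reach 2.
The 25th integer pushes some class to 2, so 24·1 + 1 = 25.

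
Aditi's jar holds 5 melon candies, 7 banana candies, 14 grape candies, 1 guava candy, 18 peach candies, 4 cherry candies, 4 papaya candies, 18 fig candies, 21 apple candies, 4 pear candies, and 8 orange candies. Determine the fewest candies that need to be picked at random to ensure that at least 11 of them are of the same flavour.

74

By the pigeonhole principle, put each drawn candy into a box by flavour. The largest draw with every box below 11 takes min(count, 10) from each flavour; flavours with fewer than 10 contribute all they have.
Σ min(cᵢ, 10) = 5 + 7 + 10 + 1 + 10 + 4 + 4 + 10 + 10 + 4 + 8 = 73.
Draw number 73 + 1 = 74 must push one box to 11.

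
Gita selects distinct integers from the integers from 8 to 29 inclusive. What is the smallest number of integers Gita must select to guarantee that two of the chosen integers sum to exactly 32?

Group the elements by complementary pair {x, 32−x}: {8,24}, {9,23}, {10,22}, …, giving 8 two-element pairs, the single value 16 (it cannot pair with itself since the integers are distinct), and 5 integers whose partner 32−x falls outside [8,29].
By pigeonhole, treating each of those 14 groups as a pigeonhole, one can pick one integer per group — 14 integers — with no two summing to 32.
The 15th integer lands in an occupied pair, forcing a sum of 32.

15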